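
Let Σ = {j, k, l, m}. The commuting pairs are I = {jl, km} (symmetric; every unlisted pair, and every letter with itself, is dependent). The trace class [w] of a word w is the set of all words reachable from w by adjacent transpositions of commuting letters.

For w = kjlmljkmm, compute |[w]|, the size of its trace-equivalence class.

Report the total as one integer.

piece 0:k — minimal
piece 1:j rests on {0:k}
piece 2:l rests on {0:k}
piece 3:m rests on {1:j, 2:l}
piece 4:l rests on {3:m}
piece 5:j rests on {3:m}
piece 6:k rests on {4:l, 5:j}
piece 7:m rests on {4:l, 5:j}
piece 8:m rests on {7:m}
minimal pieces: {0:k}
ways to finish when only these pieces remain (= sum over removing one remaining piece with nothing left below it):
  1 left: {6}→1  {8}→1
  2 left: {6,8}→2  {7,8}→1
  3 left: {6,7,8}→3
  4 left: {4,6,7,8}→3  {5,6,7,8}→3
  5 left: {4,5,6,7,8}→6
  6 left: {3,4,5,6,7,8}→6
  7 left: {1,3,4,5,6,7,8}→6  {2,3,4,5,6,7,8}→6
  placing 0:k first → 12 extensions

12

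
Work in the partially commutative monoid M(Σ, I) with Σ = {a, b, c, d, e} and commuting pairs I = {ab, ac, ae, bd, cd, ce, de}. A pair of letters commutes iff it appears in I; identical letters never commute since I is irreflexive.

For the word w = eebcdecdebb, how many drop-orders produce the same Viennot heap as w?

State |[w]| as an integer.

piece 0:e — minimal
piece 1:e rests on {0:e}
piece 2:b rests on {1:e}
piece 3:c rests on {2:b}
piece 4:d — minimal
piece 5:e rests on {2:b}
piece 6:c rests on {3:c}
piece 7:d rests on {4:d}
piece 8:e rests on {5:e}
piece 9:b rests on {6:c, 8:e}
piece 10:b rests on {9:b}
minimal pieces: {0:e, 4:d}
ways to finish when only these pieces remain (= sum over removing one remaining piece with nothing left below it):
  1 left: {7}→1  {10}→1
  2 left: {4,7}→1  {7,10}→2  {9,10}→1
  3 left: {4,7,10}→3  {6,9,10}→1  {7,9,10}→3  {8,9,10}→1
  4 left: {3,6,9,10}→1  {4,7,9,10}→6  {5,8,9,10}→1  {6,7,9,10}→4  {6,8,9,10}→2  {7,8,9,10}→4
  5 left: {3,6,7,9,10}→5  {3,6,8,9,10}→3  {4,6,7,9,10}→10  {4,7,8,9,10}→10  {5,6,8,9,10}→3  {5,7,8,9,10}→5  {6,7,8,9,10}→10
  6 left: {3,4,6,7,9,10}→15  {3,5,6,8,9,10}→6  {3,6,7,8,9,10}→18  {4,5,7,8,9,10}→15  {4,6,7,8,9,10}→30  {5,6,7,8,9,10}→18
  7 left: {2,3,5,6,8,9,10}→6  {3,4,6,7,8,9,10}→63  {3,5,6,7,8,9,10}→42  {4,5,6,7,8,9,10}→63
  8 left: {1,2,3,5,6,8,9,10}→6  {2,3,5,6,7,8,9,10}→48  {3,4,5,6,7,8,9,10}→168
  9 left: {0,1,2,3,5,6,8,9,10}→6  {1,2,3,5,6,7,8,9,10}→54  {2,3,4,5,6,7,8,9,10}→216
  placing 0:e first → 270 extensions
  placing 4:d first → 60 extensions
total linear extensions = 330

330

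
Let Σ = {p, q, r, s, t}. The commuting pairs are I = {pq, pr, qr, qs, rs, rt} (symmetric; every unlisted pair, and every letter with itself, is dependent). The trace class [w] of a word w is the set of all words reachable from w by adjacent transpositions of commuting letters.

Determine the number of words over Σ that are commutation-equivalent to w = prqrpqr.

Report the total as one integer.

210

piece 0:p — minimal
piece 1:r — minimal
piece 2:q — minimal
piece 3:r rests on {1:r}
piece 4:p rests on {0:p}
piece 5:q rests on {2:q}
piece 6:r rests on {3:r}
minimal pieces: {0:p, 1:r, 2:q}
ways to finish when only these pieces remain (= sum over removing one remaining piece with nothing left below it):
  1 left: {4}→1  {5}→1  {6}→1
  2 left: {0,4}→1  {2,5}→1  {3,6}→1  {4,5}→2  {4,6}→2  {5,6}→2
  3 left: {0,4,5}→3  {0,4,6}→3  {1,3,6}→1  {2,4,5}→3  {2,5,6}→3  {3,4,6}→3  {3,5,6}→3  {4,5,6}→6
  4 left: {0,2,4,5}→6  {0,3,4,6}→6  {0,4,5,6}→12  {1,3,4,6}→4  {1,3,5,6}→4  {2,3,5,6}→6  {2,4,5,6}→12  {3,4,5,6}→12
  5 left: {0,1,3,4,6}→10  {0,2,4,5,6}→30  {0,3,4,5,6}→30  {1,2,3,5,6}→10  {1,3,4,5,6}→20  {2,3,4,5,6}→30
  placing 0:p first → 60 extensions
  placing 1:r first → 90 extensions
  placing 2:q first → 60 extensions
total linear extensions = 210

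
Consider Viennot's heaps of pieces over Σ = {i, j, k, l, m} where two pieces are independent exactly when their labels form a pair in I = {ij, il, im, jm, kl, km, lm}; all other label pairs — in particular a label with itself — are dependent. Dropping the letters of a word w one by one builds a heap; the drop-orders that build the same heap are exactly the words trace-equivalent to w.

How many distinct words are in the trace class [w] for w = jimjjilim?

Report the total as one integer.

0(j) covers ∅
1(i) covers ∅
2(m) covers ∅
3(j) covers 0:j
4(j) covers 3:j
5(i) covers 1:i
6(l) covers 4:j
7(i) covers 5:i
8(m) covers 2:m
floor of heap: 0:j, 1:i, 2:m
completions by unplaced set U, small U first (add the entries for U minus each lowest piece of U):
  |U|=1: {6}:1  {7}:1  {8}:1
  |U|=2: {2,8}:1  {4,6}:1  {5,7}:1  {6,7}:2  {6,8}:2  {7,8}:2
  |U|=3: {1,5,7}:1  {2,6,8}:3  {2,7,8}:3  {3,4,6}:1  {4,6,7}:3  {4,6,8}:3  {5,6,7}:3  {5,7,8}:3  {6,7,8}:6
  |U|=4: {0,3,4,6}:1  {1,5,6,7}:4  {1,5,7,8}:4  {2,4,6,8}:6  {2,5,7,8}:6  {2,6,7,8}:12  {3,4,6,7}:4  {3,4,6,8}:4  {4,5,6,7}:6  {4,6,7,8}:12  {5,6,7,8}:12
  |U|=5: {0,3,4,6,7}:5  {0,3,4,6,8}:5  {1,2,5,7,8}:10  {1,4,5,6,7}:10  {1,5,6,7,8}:20  {2,3,4,6,8}:10  {2,4,6,7,8}:30  {2,5,6,7,8}:30  {3,4,5,6,7}:10  {3,4,6,7,8}:20  {4,5,6,7,8}:30
  |U|=6: {0,2,3,4,6,8}:15  {0,3,4,5,6,7}:15  {0,3,4,6,7,8}:30  {1,2,5,6,7,8}:60  {1,3,4,5,6,7}:20  {1,4,5,6,7,8}:60  {2,3,4,6,7,8}:60  {2,4,5,6,7,8}:90  {3,4,5,6,7,8}:60
  |U|=7: {0,1,3,4,5,6,7}:35  {0,2,3,4,6,7,8}:105  {0,3,4,5,6,7,8}:105  {1,2,4,5,6,7,8}:210  {1,3,4,5,6,7,8}:140  {2,3,4,5,6,7,8}:210
  start at 0(j): 560
  start at 1(i): 420
  start at 2(m): 280
sum over floor = 1260

1260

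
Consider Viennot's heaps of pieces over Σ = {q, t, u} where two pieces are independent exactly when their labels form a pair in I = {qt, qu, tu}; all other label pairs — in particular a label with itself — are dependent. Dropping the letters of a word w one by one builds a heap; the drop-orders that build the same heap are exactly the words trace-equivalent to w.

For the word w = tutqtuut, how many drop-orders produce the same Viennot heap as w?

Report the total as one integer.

0(t) covers ∅
1(u) covers ∅
2(t) covers 0:t
3(q) covers ∅
4(t) covers 2:t
5(u) covers 1:u
6(u) covers 5:u
7(t) covers 4:t
floor of heap: 0:t, 1:u, 3:q
completions by unplaced set U, small U first (add the entries for U minus each lowest piece of U):
  |U|=1: {3}:1  {6}:1  {7}:1
  |U|=2: {3,6}:2  {3,7}:2  {4,7}:1  {5,6}:1  {6,7}:2
  |U|=3: {1,5,6}:1  {2,4,7}:1  {3,4,7}:3  {3,5,6}:3  {3,6,7}:6  {4,6,7}:3  {5,6,7}:3
  |U|=4: {0,2,4,7}:1  {1,3,5,6}:4  {1,5,6,7}:4  {2,3,4,7}:4  {2,4,6,7}:4  {3,4,6,7}:12  {3,5,6,7}:12  {4,5,6,7}:6
  |U|=5: {0,2,3,4,7}:5  {0,2,4,6,7}:5  {1,3,5,6,7}:20  {1,4,5,6,7}:10  {2,3,4,6,7}:20  {2,4,5,6,7}:10  {3,4,5,6,7}:30
  |U|=6: {0,2,3,4,6,7}:30  {0,2,4,5,6,7}:15  {1,2,4,5,6,7}:20  {1,3,4,5,6,7}:60  {2,3,4,5,6,7}:60
  start at 0(t): 140
  start at 1(u): 105
  start at 3(q): 35
sum over floor = 280

280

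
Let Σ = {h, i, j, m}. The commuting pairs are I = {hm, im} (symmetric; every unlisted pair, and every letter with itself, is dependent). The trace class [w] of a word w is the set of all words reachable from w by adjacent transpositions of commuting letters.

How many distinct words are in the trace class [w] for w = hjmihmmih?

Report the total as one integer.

35

0(h) covers ∅
1(j) covers 0:h
2(m) covers 1:j
3(i) covers 1:j
4(h) covers 3:i
5(m) covers 2:m
6(m) covers 5:m
7(i) covers 4:h
8(h) covers 7:i
floor of heap: 0:h
completions by unplaced set U, small U first (add the entries for U minus each lowest piece of U):
  |U|=1: {6}:1  {8}:1
  |U|=2: {5,6}:1  {6,8}:2  {7,8}:1
  |U|=3: {2,5,6}:1  {4,7,8}:1  {5,6,8}:3  {6,7,8}:3
  |U|=4: {2,5,6,8}:4  {3,4,7,8}:1  {4,6,7,8}:4  {5,6,7,8}:6
  |U|=5: {2,5,6,7,8}:10  {3,4,6,7,8}:5  {4,5,6,7,8}:10
  |U|=6: {2,4,5,6,7,8}:20  {3,4,5,6,7,8}:15
  |U|=7: {2,3,4,5,6,7,8}:35
  start at 0(h): 35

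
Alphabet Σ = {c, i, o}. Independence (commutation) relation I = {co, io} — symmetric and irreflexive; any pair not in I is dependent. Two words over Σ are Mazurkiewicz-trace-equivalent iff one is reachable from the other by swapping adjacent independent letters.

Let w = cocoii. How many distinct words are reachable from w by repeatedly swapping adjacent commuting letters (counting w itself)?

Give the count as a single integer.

15

piece 0:c — minimal
piece 1:o — minimal
piece 2:c rests on {0:c}
piece 3:o rests on {1:o}
piece 4:i rests on {2:c}
piece 5:i rests on {4:i}
minimal pieces: {0:c, 1:o}
ways to finish when only these pieces remain (= sum over removing one remaining piece with nothing left below it):
  1 left: {3}→1  {5}→1
  2 left: {1,3}→1  {3,5}→2  {4,5}→1
  3 left: {1,3,5}→3  {2,4,5}→1  {3,4,5}→3
  4 left: {0,2,4,5}→1  {1,3,4,5}→6  {2,3,4,5}→4
  placing 0:c first → 10 extensions
  placing 1:o first → 5 extensions
total linear extensions = 15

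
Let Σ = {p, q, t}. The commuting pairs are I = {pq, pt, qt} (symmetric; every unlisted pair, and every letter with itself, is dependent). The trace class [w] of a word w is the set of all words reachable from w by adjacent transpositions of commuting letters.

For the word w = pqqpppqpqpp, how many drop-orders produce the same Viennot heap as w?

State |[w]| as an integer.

330

0(p) covers ∅
1(q) covers ∅
2(q) covers 1:q
3(p) covers 0:p
4(p) covers 3:p
5(p) covers 4:p
6(q) covers 2:q
7(p) covers 5:p
8(q) covers 6:q
9(p) covers 7:p
10(p) covers 9:p
floor of heap: 0:p, 1:q
completions by unplaced set U, small U first (add the entries for U minus each lowest piece of U):
  |U|=1: {8}:1  {10}:1
  |U|=2: {6,8}:1  {8,10}:2  {9,10}:1
  |U|=3: {2,6,8}:1  {6,8,10}:3  {7,9,10}:1  {8,9,10}:3
  |U|=4: {1,2,6,8}:1  {2,6,8,10}:4  {5,7,9,10}:1  {6,8,9,10}:6  {7,8,9,10}:4
  |U|=5: {1,2,6,8,10}:5  {2,6,8,9,10}:10  {4,5,7,9,10}:1  {5,7,8,9,10}:5  {6,7,8,9,10}:10
  |U|=6: {1,2,6,8,9,10}:15  {2,6,7,8,9,10}:20  {3,4,5,7,9,10}:1  {4,5,7,8,9,10}:6  {5,6,7,8,9,10}:15
  |U|=7: {0,3,4,5,7,9,10}:1  {1,2,6,7,8,9,10}:35  {2,5,6,7,8,9,10}:35  {3,4,5,7,8,9,10}:7  {4,5,6,7,8,9,10}:21
  |U|=8: {0,3,4,5,7,8,9,10}:8  {1,2,5,6,7,8,9,10}:70  {2,4,5,6,7,8,9,10}:56  {3,4,5,6,7,8,9,10}:28
  |U|=9: {0,3,4,5,6,7,8,9,10}:36  {1,2,4,5,6,7,8,9,10}:126  {2,3,4,5,6,7,8,9,10}:84
  start at 0(p): 210
  start at 1(q): 120
sum over floor = 330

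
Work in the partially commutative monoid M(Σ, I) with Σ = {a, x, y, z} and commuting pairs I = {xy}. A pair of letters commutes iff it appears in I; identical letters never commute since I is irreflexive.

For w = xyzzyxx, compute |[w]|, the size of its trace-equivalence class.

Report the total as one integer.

#0=x has no predecessor
#1=y has no predecessor
#2=z depends on [0:x, 1:y]
#3=z depends on [2:z]
#4=y depends on [3:z]
#5=x depends on [3:z]
#6=x depends on [5:x]
sources: [0:x, 1:y]
N(rest) = Σ N(rest − s) over sources s of rest; N(one piece) = 1:
  size 1 → [4]=1  [6]=1
  size 2 → [4,6]=2  [5,6]=1
  size 3 → [4,5,6]=3
  size 4 → [3,4,5,6]=3
  size 5 → [2,3,4,5,6]=3
  first=0(x) contributes 3
  first=1(y) contributes 3
|[w]| = 6

6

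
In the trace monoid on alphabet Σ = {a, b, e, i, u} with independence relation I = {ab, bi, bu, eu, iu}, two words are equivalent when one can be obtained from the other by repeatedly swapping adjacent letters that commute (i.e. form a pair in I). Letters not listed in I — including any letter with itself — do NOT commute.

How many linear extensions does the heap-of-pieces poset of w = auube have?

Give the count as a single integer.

piece 0:a — minimal
piece 1:u rests on {0:a}
piece 2:u rests on {1:u}
piece 3:b — minimal
piece 4:e rests on {0:a, 3:b}
minimal pieces: {0:a, 3:b}
ways to finish when only these pieces remain (= sum over removing one remaining piece with nothing left below it):
  1 left: {2}→1  {4}→1
  2 left: {1,2}→1  {2,4}→2  {3,4}→1
  3 left: {1,2,4}→3  {2,3,4}→3
  placing 0:a first → 6 extensions
  placing 3:b first → 3 extensions
total linear extensions = 9

9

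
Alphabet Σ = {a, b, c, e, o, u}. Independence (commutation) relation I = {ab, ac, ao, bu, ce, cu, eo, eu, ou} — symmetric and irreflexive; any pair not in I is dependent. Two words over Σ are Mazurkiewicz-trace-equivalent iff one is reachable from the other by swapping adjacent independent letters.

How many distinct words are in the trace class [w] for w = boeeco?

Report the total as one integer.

#0=b has no predecessor
#1=o depends on [0:b]
#2=e depends on [0:b]
#3=e depends on [2:e]
#4=c depends on [1:o]
#5=o depends on [4:c]
sources: [0:b]
N(rest) = Σ N(rest − s) over sources s of rest; N(one piece) = 1:
  size 1 → [3]=1  [5]=1
  size 2 → [2,3]=1  [3,5]=2  [4,5]=1
  size 3 → [1,4,5]=1  [2,3,5]=3  [3,4,5]=3
  size 4 → [1,3,4,5]=4  [2,3,4,5]=6
  first=0(b) contributes 10

10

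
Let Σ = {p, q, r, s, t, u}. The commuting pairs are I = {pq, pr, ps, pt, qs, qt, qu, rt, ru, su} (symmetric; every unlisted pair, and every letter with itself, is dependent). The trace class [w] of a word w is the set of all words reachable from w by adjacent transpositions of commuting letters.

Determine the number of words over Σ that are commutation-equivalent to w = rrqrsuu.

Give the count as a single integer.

0(r) covers ∅
1(r) covers 0:r
2(q) covers 1:r
3(r) covers 2:q
4(s) covers 3:r
5(u) covers ∅
6(u) covers 5:u
floor of heap: 0:r, 5:u
completions by unplaced set U, small U first (add the entries for U minus each lowest piece of U):
  |U|=1: {4}:1  {6}:1
  |U|=2: {3,4}:1  {4,6}:2  {5,6}:1
  |U|=3: {2,3,4}:1  {3,4,6}:3  {4,5,6}:3
  |U|=4: {1,2,3,4}:1  {2,3,4,6}:4  {3,4,5,6}:6
  |U|=5: {0,1,2,3,4}:1  {1,2,3,4,6}:5  {2,3,4,5,6}:10
  start at 0(r): 15
  start at 5(u): 6
sum over floor = 21

21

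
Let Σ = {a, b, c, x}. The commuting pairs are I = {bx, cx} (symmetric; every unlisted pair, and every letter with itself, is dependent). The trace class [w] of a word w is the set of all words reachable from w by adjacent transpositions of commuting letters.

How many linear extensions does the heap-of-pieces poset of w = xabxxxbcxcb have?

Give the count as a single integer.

piece 0:x — minimal
piece 1:a rests on {0:x}
piece 2:b rests on {1:a}
piece 3:x rests on {1:a}
piece 4:x rests on {3:x}
piece 5:x rests on {4:x}
piece 6:b rests on {2:b}
piece 7:c rests on {6:b}
piece 8:x rests on {5:x}
piece 9:c rests on {7:c}
piece 10:b rests on {9:c}
minimal pieces: {0:x}
ways to finish when only these pieces remain (= sum over removing one remaining piece with nothing left below it):
  1 left: {8}→1  {10}→1
  2 left: {5,8}→1  {8,10}→2  {9,10}→1
  3 left: {4,5,8}→1  {5,8,10}→3  {7,9,10}→1  {8,9,10}→3
  4 left: {3,4,5,8}→1  {4,5,8,10}→4  {5,8,9,10}→6  {6,7,9,10}→1  {7,8,9,10}→4
  5 left: {2,6,7,9,10}→1  {3,4,5,8,10}→5  {4,5,8,9,10}→10  {5,7,8,9,10}→10  {6,7,8,9,10}→5
  6 left: {2,6,7,8,9,10}→6  {3,4,5,8,9,10}→15  {4,5,7,8,9,10}→20  {5,6,7,8,9,10}→15
  7 left: {2,5,6,7,8,9,10}→21  {3,4,5,7,8,9,10}→35  {4,5,6,7,8,9,10}→35
  8 left: {2,4,5,6,7,8,9,10}→56  {3,4,5,6,7,8,9,10}→70
  9 left: {2,3,4,5,6,7,8,9,10}→126
  placing 0:x first → 126 extensions

126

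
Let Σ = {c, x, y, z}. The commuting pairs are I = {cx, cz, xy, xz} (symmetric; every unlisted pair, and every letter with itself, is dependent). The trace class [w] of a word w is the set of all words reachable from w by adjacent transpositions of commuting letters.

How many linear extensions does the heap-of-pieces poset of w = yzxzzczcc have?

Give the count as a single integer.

piece 0:y — minimal
piece 1:z rests on {0:y}
piece 2:x — minimal
piece 3:z rests on {1:z}
piece 4:z rests on {3:z}
piece 5:c rests on {0:y}
piece 6:z rests on {4:z}
piece 7:c rests on {5:c}
piece 8:c rests on {7:c}
minimal pieces: {0:y, 2:x}
ways to finish when only these pieces remain (= sum over removing one remaining piece with nothing left below it):
  1 left: {2}→1  {6}→1  {8}→1
  2 left: {2,6}→2  {2,8}→2  {4,6}→1  {6,8}→2  {7,8}→1
  3 left: {2,4,6}→3  {2,6,8}→6  {2,7,8}→3  {3,4,6}→1  {4,6,8}→3  {5,7,8}→1  {6,7,8}→3
  4 left: {1,3,4,6}→1  {2,3,4,6}→4  {2,4,6,8}→12  {2,5,7,8}→4  {2,6,7,8}→12  {3,4,6,8}→4  {4,6,7,8}→6  {5,6,7,8}→4
  5 left: {1,2,3,4,6}→5  {1,3,4,6,8}→5  {2,3,4,6,8}→20  {2,4,6,7,8}→30  {2,5,6,7,8}→20  {3,4,6,7,8}→10  {4,5,6,7,8}→10
  6 left: {1,2,3,4,6,8}→30  {1,3,4,6,7,8}→15  {2,3,4,6,7,8}→60  {2,4,5,6,7,8}→60  {3,4,5,6,7,8}→20
  7 left: {1,2,3,4,6,7,8}→105  {1,3,4,5,6,7,8}→35  {2,3,4,5,6,7,8}→140
  placing 0:y first → 280 extensions
  placing 2:x first → 35 extensions
total linear extensions = 315

315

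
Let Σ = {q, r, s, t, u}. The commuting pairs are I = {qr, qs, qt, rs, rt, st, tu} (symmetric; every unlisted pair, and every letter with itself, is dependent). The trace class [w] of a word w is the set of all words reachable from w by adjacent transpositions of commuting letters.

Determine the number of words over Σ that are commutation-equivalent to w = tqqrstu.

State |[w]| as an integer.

#0=t has no predecessor
#1=q has no predecessor
#2=q depends on [1:q]
#3=r has no predecessor
#4=s has no predecessor
#5=t depends on [0:t]
#6=u depends on [2:q, 3:r, 4:s]
sources: [0:t, 1:q, 3:r, 4:s]
N(rest) = Σ N(rest − s) over sources s of rest; N(one piece) = 1:
  size 1 → [5]=1  [6]=1
  size 2 → [0,5]=1  [2,6]=1  [3,6]=1  [4,6]=1  [5,6]=2
  size 3 → [0,5,6]=3  [1,2,6]=1  [2,3,6]=2  [2,4,6]=2  [2,5,6]=3  [3,4,6]=2  [3,5,6]=3  [4,5,6]=3
  size 4 → [0,2,5,6]=6  [0,3,5,6]=6  [0,4,5,6]=6  [1,2,3,6]=3  [1,2,4,6]=3  [1,2,5,6]=4  [2,3,4,6]=6  [2,3,5,6]=8  [2,4,5,6]=8  [3,4,5,6]=8
  size 5 → [0,1,2,5,6]=10  [0,2,3,5,6]=20  [0,2,4,5,6]=20  [0,3,4,5,6]=20  [1,2,3,4,6]=12  [1,2,3,5,6]=15  [1,2,4,5,6]=15  [2,3,4,5,6]=30
  first=0(t) contributes 72
  first=1(q) contributes 90
  first=3(r) contributes 45
  first=4(s) contributes 45
|[w]| = 252

252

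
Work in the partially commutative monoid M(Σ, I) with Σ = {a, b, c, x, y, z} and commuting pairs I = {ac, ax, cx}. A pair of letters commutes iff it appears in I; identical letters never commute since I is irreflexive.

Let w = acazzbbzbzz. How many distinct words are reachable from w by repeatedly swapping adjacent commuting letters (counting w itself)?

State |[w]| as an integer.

3

#0=a has no predecessor
#1=c has no predecessor
#2=a depends on [0:a]
#3=z depends on [1:c, 2:a]
#4=z depends on [3:z]
#5=b depends on [4:z]
#6=b depends on [5:b]
#7=z depends on [6:b]
#8=b depends on [7:z]
#9=z depends on [8:b]
#10=z depends on [9:z]
sources: [0:a, 1:c]
N(rest) = Σ N(rest − s) over sources s of rest; N(one piece) = 1:
  size 1 → [10]=1
  size 2 → [9,10]=1
  size 3 → [8,9,10]=1
  size 4 → [7,8,9,10]=1
  size 5 → [6,7,8,9,10]=1
  size 6 → [5,6,7,8,9,10]=1
  size 7 → [4,5,6,7,8,9,10]=1
  size 8 → [3,4,5,6,7,8,9,10]=1
  size 9 → [1,3,4,5,6,7,8,9,10]=1  [2,3,4,5,6,7,8,9,10]=1
  first=0(a) contributes 2
  first=1(c) contributes 1
|[w]| = 3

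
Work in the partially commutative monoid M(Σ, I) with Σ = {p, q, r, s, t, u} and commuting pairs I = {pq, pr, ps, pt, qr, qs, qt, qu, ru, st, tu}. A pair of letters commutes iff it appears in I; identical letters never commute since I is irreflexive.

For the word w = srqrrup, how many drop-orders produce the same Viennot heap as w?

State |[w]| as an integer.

70

piece 0:s — minimal
piece 1:r rests on {0:s}
piece 2:q — minimal
piece 3:r rests on {1:r}
piece 4:r rests on {3:r}
piece 5:u rests on {0:s}
piece 6:p rests on {5:u}
minimal pieces: {0:s, 2:q}
ways to finish when only these pieces remain (= sum over removing one remaining piece with nothing left below it):
  1 left: {2}→1  {4}→1  {6}→1
  2 left: {2,4}→2  {2,6}→2  {3,4}→1  {4,6}→2  {5,6}→1
  3 left: {1,3,4}→1  {2,3,4}→3  {2,4,6}→6  {2,5,6}→3  {3,4,6}→3  {4,5,6}→3
  4 left: {1,2,3,4}→4  {1,3,4,6}→4  {2,3,4,6}→12  {2,4,5,6}→12  {3,4,5,6}→6
  5 left: {1,2,3,4,6}→20  {1,3,4,5,6}→10  {2,3,4,5,6}→30
  placing 0:s first → 60 extensions
  placing 2:q first → 10 extensions
total linear extensions = 70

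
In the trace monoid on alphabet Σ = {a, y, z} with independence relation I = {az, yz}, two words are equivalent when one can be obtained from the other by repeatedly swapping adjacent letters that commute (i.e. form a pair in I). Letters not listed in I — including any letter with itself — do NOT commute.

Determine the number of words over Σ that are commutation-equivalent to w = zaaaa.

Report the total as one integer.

5

0(z) covers ∅
1(a) covers ∅
2(a) covers 1:a
3(a) covers 2:a
4(a) covers 3:a
floor of heap: 0:z, 1:a
completions by unplaced set U, small U first (add the entries for U minus each lowest piece of U):
  |U|=1: {0}:1  {4}:1
  |U|=2: {0,4}:2  {3,4}:1
  |U|=3: {0,3,4}:3  {2,3,4}:1
  start at 0(z): 1
  start at 1(a): 4
sum over floor = 5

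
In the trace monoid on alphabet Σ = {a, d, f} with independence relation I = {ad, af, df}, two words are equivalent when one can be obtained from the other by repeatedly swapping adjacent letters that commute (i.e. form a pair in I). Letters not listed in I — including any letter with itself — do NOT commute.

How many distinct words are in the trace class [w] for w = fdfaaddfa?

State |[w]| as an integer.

#0=f has no predecessor
#1=d has no predecessor
#2=f depends on [0:f]
#3=a has no predecessor
#4=a depends on [3:a]
#5=d depends on [1:d]
#6=d depends on [5:d]
#7=f depends on [2:f]
#8=a depends on [4:a]
sources: [0:f, 1:d, 3:a]
N(rest) = Σ N(rest − s) over sources s of rest; N(one piece) = 1:
  size 1 → [6]=1  [7]=1  [8]=1
  size 2 → [2,7]=1  [4,8]=1  [5,6]=1  [6,7]=2  [6,8]=2  [7,8]=2
  size 3 → [0,2,7]=1  [1,5,6]=1  [2,6,7]=3  [2,7,8]=3  [3,4,8]=1  [4,6,8]=3  [4,7,8]=3  [5,6,7]=3  [5,6,8]=3  [6,7,8]=6
  size 4 → [0,2,6,7]=4  [0,2,7,8]=4  [1,5,6,7]=4  [1,5,6,8]=4  [2,4,7,8]=6  [2,5,6,7]=6  [2,6,7,8]=12  [3,4,6,8]=4  [3,4,7,8]=4  [4,5,6,8]=6  [4,6,7,8]=12  [5,6,7,8]=12
  size 5 → [0,2,4,7,8]=10  [0,2,5,6,7]=10  [0,2,6,7,8]=20  [1,2,5,6,7]=10  [1,4,5,6,8]=10  [1,5,6,7,8]=20  [2,3,4,7,8]=10  [2,4,6,7,8]=30  [2,5,6,7,8]=30  [3,4,5,6,8]=10  [3,4,6,7,8]=20  [4,5,6,7,8]=30
  size 6 → [0,1,2,5,6,7]=20  [0,2,3,4,7,8]=20  [0,2,4,6,7,8]=60  [0,2,5,6,7,8]=60  [1,2,5,6,7,8]=60  [1,3,4,5,6,8]=20  [1,4,5,6,7,8]=60  [2,3,4,6,7,8]=60  [2,4,5,6,7,8]=90  [3,4,5,6,7,8]=60
  size 7 → [0,1,2,5,6,7,8]=140  [0,2,3,4,6,7,8]=140  [0,2,4,5,6,7,8]=210  [1,2,4,5,6,7,8]=210  [1,3,4,5,6,7,8]=140  [2,3,4,5,6,7,8]=210
  first=0(f) contributes 560
  first=1(d) contributes 560
  first=3(a) contributes 560
|[w]| = 1680

1680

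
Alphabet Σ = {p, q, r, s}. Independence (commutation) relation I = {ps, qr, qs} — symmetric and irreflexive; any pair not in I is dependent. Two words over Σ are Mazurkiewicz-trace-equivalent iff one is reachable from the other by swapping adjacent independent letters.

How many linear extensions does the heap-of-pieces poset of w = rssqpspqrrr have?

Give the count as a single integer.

#0=r has no predecessor
#1=s depends on [0:r]
#2=s depends on [1:s]
#3=q has no predecessor
#4=p depends on [0:r, 3:q]
#5=s depends on [2:s]
#6=p depends on [4:p]
#7=q depends on [6:p]
#8=r depends on [5:s, 6:p]
#9=r depends on [8:r]
#10=r depends on [9:r]
sources: [0:r, 3:q]
N(rest) = Σ N(rest − s) over sources s of rest; N(one piece) = 1:
  size 1 → [7]=1  [10]=1
  size 2 → [7,10]=2  [9,10]=1
  size 3 → [7,9,10]=3  [8,9,10]=1
  size 4 → [5,8,9,10]=1  [7,8,9,10]=4
  size 5 → [2,5,8,9,10]=1  [5,7,8,9,10]=5  [6,7,8,9,10]=4
  size 6 → [1,2,5,8,9,10]=1  [2,5,7,8,9,10]=6  [4,6,7,8,9,10]=4  [5,6,7,8,9,10]=9
  size 7 → [1,2,5,7,8,9,10]=7  [2,5,6,7,8,9,10]=15  [3,4,6,7,8,9,10]=4  [4,5,6,7,8,9,10]=13
  size 8 → [1,2,5,6,7,8,9,10]=22  [2,4,5,6,7,8,9,10]=28  [3,4,5,6,7,8,9,10]=17
  size 9 → [1,2,4,5,6,7,8,9,10]=50  [2,3,4,5,6,7,8,9,10]=45
  first=0(r) contributes 95
  first=3(q) contributes 50
|[w]| = 145

145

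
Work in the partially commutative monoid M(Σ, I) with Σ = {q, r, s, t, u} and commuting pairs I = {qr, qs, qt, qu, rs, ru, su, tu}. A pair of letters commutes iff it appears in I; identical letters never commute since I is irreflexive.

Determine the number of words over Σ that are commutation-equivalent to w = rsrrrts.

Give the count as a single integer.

0(r) covers ∅
1(s) covers ∅
2(r) covers 0:r
3(r) covers 2:r
4(r) covers 3:r
5(t) covers 1:s, 4:r
6(s) covers 5:t
floor of heap: 0:r, 1:s
completions by unplaced set U, small U first (add the entries for U minus each lowest piece of U):
  |U|=1: {6}:1
  |U|=2: {5,6}:1
  |U|=3: {1,5,6}:1  {4,5,6}:1
  |U|=4: {1,4,5,6}:2  {3,4,5,6}:1
  |U|=5: {1,3,4,5,6}:3  {2,3,4,5,6}:1
  start at 0(r): 4
  start at 1(s): 1
sum over floor = 5

5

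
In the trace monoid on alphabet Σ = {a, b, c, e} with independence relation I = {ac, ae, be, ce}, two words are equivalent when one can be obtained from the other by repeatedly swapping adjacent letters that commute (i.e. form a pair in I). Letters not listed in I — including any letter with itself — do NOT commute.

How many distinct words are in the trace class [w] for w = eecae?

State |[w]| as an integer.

0(e) covers ∅
1(e) covers 0:e
2(c) covers ∅
3(a) covers ∅
4(e) covers 1:e
floor of heap: 0:e, 2:c, 3:a
completions by unplaced set U, small U first (add the entries for U minus each lowest piece of U):
  |U|=1: {2}:1  {3}:1  {4}:1
  |U|=2: {1,4}:1  {2,3}:2  {2,4}:2  {3,4}:2
  |U|=3: {0,1,4}:1  {1,2,4}:3  {1,3,4}:3  {2,3,4}:6
  start at 0(e): 12
  start at 2(c): 4
  start at 3(a): 4
sum over floor = 20

20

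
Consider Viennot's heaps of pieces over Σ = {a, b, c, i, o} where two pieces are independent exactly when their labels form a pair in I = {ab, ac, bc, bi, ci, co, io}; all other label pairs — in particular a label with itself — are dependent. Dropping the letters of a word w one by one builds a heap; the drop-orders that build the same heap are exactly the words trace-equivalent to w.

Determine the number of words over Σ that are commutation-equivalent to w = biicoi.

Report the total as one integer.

0(b) covers ∅
1(i) covers ∅
2(i) covers 1:i
3(c) covers ∅
4(o) covers 0:b
5(i) covers 2:i
floor of heap: 0:b, 1:i, 3:c
completions by unplaced set U, small U first (add the entries for U minus each lowest piece of U):
  |U|=1: {3}:1  {4}:1  {5}:1
  |U|=2: {0,4}:1  {2,5}:1  {3,4}:2  {3,5}:2  {4,5}:2
  |U|=3: {0,3,4}:3  {0,4,5}:3  {1,2,5}:1  {2,3,5}:3  {2,4,5}:3  {3,4,5}:6
  |U|=4: {0,2,4,5}:6  {0,3,4,5}:12  {1,2,3,5}:4  {1,2,4,5}:4  {2,3,4,5}:12
  start at 0(b): 20
  start at 1(i): 30
  start at 3(c): 10
sum over floor = 60

60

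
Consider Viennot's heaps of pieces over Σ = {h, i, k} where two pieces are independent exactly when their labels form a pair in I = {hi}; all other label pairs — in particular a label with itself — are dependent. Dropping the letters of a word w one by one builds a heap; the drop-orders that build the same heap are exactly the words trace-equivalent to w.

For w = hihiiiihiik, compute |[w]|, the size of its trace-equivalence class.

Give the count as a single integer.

120

0(h) covers ∅
1(i) covers ∅
2(h) covers 0:h
3(i) covers 1:i
4(i) covers 3:i
5(i) covers 4:i
6(i) covers 5:i
7(h) covers 2:h
8(i) covers 6:i
9(i) covers 8:i
10(k) covers 7:h, 9:i
floor of heap: 0:h, 1:i
completions by unplaced set U, small U first (add the entries for U minus each lowest piece of U):
  |U|=1: {10}:1
  |U|=2: {7,10}:1  {9,10}:1
  |U|=3: {2,7,10}:1  {7,9,10}:2  {8,9,10}:1
  |U|=4: {0,2,7,10}:1  {2,7,9,10}:3  {6,8,9,10}:1  {7,8,9,10}:3
  |U|=5: {0,2,7,9,10}:4  {2,7,8,9,10}:6  {5,6,8,9,10}:1  {6,7,8,9,10}:4
  |U|=6: {0,2,7,8,9,10}:10  {2,6,7,8,9,10}:10  {4,5,6,8,9,10}:1  {5,6,7,8,9,10}:5
  |U|=7: {0,2,6,7,8,9,10}:20  {2,5,6,7,8,9,10}:15  {3,4,5,6,8,9,10}:1  {4,5,6,7,8,9,10}:6
  |U|=8: {0,2,5,6,7,8,9,10}:35  {1,3,4,5,6,8,9,10}:1  {2,4,5,6,7,8,9,10}:21  {3,4,5,6,7,8,9,10}:7
  |U|=9: {0,2,4,5,6,7,8,9,10}:56  {1,3,4,5,6,7,8,9,10}:8  {2,3,4,5,6,7,8,9,10}:28
  start at 0(h): 36
  start at 1(i): 84
sum over floor = 120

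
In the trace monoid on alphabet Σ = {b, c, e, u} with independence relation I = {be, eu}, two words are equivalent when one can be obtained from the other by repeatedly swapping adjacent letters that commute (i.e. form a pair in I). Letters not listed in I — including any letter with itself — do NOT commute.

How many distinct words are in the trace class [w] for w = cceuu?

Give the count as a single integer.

#0=c has no predecessor
#1=c depends on [0:c]
#2=e depends on [1:c]
#3=u depends on [1:c]
#4=u depends on [3:u]
sources: [0:c]
N(rest) = Σ N(rest − s) over sources s of rest; N(one piece) = 1:
  size 1 → [2]=1  [4]=1
  size 2 → [2,4]=2  [3,4]=1
  size 3 → [2,3,4]=3
  first=0(c) contributes 3

3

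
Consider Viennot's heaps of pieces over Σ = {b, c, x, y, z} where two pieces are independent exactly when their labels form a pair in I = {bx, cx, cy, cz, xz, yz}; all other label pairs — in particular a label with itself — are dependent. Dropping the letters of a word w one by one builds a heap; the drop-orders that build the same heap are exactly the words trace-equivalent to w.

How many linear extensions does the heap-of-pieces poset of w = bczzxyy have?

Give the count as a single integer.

0(b) covers ∅
1(c) covers 0:b
2(z) covers 0:b
3(z) covers 2:z
4(x) covers ∅
5(y) covers 0:b, 4:x
6(y) covers 5:y
floor of heap: 0:b, 4:x
completions by unplaced set U, small U first (add the entries for U minus each lowest piece of U):
  |U|=1: {1}:1  {3}:1  {6}:1
  |U|=2: {1,3}:2  {1,6}:2  {2,3}:1  {3,6}:2  {5,6}:1
  |U|=3: {1,2,3}:3  {1,3,6}:6  {1,5,6}:3  {2,3,6}:3  {3,5,6}:3  {4,5,6}:1
  |U|=4: {1,2,3,6}:12  {1,3,5,6}:12  {1,4,5,6}:4  {2,3,5,6}:6  {3,4,5,6}:4
  |U|=5: {1,2,3,5,6}:30  {1,3,4,5,6}:20  {2,3,4,5,6}:10
  start at 0(b): 60
  start at 4(x): 30
sum over floor = 90

90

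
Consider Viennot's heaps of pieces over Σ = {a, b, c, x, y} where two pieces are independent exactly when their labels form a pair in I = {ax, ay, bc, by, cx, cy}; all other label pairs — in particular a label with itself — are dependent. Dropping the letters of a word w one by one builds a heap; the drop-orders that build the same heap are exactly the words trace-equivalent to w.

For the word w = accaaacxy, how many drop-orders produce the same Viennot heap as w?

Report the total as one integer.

36

drop 0:a onto floor
drop 1:c onto {0:a}
drop 2:c onto {1:c}
drop 3:a onto {2:c}
drop 4:a onto {3:a}
drop 5:a onto {4:a}
drop 6:c onto {5:a}
drop 7:x onto floor
drop 8:y onto {7:x}
ground layer = {0:a, 7:x}
drop-orders for the pieces not yet dropped (sum over which currently-grounded one goes next):
  1 to go: {6} 1  {8} 1
  2 to go: {5,6} 1  {6,8} 2  {7,8} 1
  3 to go: {4,5,6} 1  {5,6,8} 3  {6,7,8} 3
  4 to go: {3,4,5,6} 1  {4,5,6,8} 4  {5,6,7,8} 6
  5 to go: {2,3,4,5,6} 1  {3,4,5,6,8} 5  {4,5,6,7,8} 10
  6 to go: {1,2,3,4,5,6} 1  {2,3,4,5,6,8} 6  {3,4,5,6,7,8} 15
  7 to go: {0,1,2,3,4,5,6} 1  {1,2,3,4,5,6,8} 7  {2,3,4,5,6,7,8} 21
  if 0:a drops first: 28 orders
  if 7:x drops first: 8 orders
heap linearizations: 36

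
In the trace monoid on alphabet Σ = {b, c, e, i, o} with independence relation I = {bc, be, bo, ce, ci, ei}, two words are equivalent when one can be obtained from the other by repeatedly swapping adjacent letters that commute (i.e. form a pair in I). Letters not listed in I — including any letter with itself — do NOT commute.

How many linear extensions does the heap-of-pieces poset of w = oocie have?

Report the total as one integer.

6

0(o) covers ∅
1(o) covers 0:o
2(c) covers 1:o
3(i) covers 1:o
4(e) covers 1:o
floor of heap: 0:o
completions by unplaced set U, small U first (add the entries for U minus each lowest piece of U):
  |U|=1: {2}:1  {3}:1  {4}:1
  |U|=2: {2,3}:2  {2,4}:2  {3,4}:2
  |U|=3: {2,3,4}:6
  start at 0(o): 6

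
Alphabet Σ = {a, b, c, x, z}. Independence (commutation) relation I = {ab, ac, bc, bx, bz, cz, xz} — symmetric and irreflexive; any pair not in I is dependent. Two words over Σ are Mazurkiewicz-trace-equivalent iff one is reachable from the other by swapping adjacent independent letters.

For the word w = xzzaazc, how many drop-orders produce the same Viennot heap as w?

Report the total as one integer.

#0=x has no predecessor
#1=z has no predecessor
#2=z depends on [1:z]
#3=a depends on [0:x, 2:z]
#4=a depends on [3:a]
#5=z depends on [4:a]
#6=c depends on [0:x]
sources: [0:x, 1:z]
N(rest) = Σ N(rest − s) over sources s of rest; N(one piece) = 1:
  size 1 → [5]=1  [6]=1
  size 2 → [4,5]=1  [5,6]=2
  size 3 → [3,4,5]=1  [4,5,6]=3
  size 4 → [2,3,4,5]=1  [3,4,5,6]=4
  size 5 → [0,3,4,5,6]=4  [1,2,3,4,5]=1  [2,3,4,5,6]=5
  first=0(x) contributes 6
  first=1(z) contributes 9
|[w]| = 15

15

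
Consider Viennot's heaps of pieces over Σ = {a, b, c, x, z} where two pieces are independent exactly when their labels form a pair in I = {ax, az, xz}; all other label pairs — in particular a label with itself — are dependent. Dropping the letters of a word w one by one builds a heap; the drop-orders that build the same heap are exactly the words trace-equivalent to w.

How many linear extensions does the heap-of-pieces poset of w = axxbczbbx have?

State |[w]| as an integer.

3

0(a) covers ∅
1(x) covers ∅
2(x) covers 1:x
3(b) covers 0:a, 2:x
4(c) covers 3:b
5(z) covers 4:c
6(b) covers 5:z
7(b) covers 6:b
8(x) covers 7:b
floor of heap: 0:a, 1:x
completions by unplaced set U, small U first (add the entries for U minus each lowest piece of U):
  |U|=1: {8}:1
  |U|=2: {7,8}:1
  |U|=3: {6,7,8}:1
  |U|=4: {5,6,7,8}:1
  |U|=5: {4,5,6,7,8}:1
  |U|=6: {3,4,5,6,7,8}:1
  |U|=7: {0,3,4,5,6,7,8}:1  {2,3,4,5,6,7,8}:1
  start at 0(a): 1
  start at 1(x): 2
sum over floor = 3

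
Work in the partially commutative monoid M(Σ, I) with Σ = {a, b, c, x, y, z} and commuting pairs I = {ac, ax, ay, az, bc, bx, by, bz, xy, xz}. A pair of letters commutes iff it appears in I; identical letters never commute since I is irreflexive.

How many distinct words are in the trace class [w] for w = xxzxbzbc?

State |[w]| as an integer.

280

drop 0:x onto floor
drop 1:x onto {0:x}
drop 2:z onto floor
drop 3:x onto {1:x}
drop 4:b onto floor
drop 5:z onto {2:z}
drop 6:b onto {4:b}
drop 7:c onto {3:x, 5:z}
ground layer = {0:x, 2:z, 4:b}
drop-orders for the pieces not yet dropped (sum over which currently-grounded one goes next):
  1 to go: {6} 1  {7} 1
  2 to go: {3,7} 1  {4,6} 1  {5,7} 1  {6,7} 2
  3 to go: {1,3,7} 1  {2,5,7} 1  {3,5,7} 2  {3,6,7} 3  {4,6,7} 3  {5,6,7} 3
  4 to go: {0,1,3,7} 1  {1,3,5,7} 3  {1,3,6,7} 4  {2,3,5,7} 3  {2,5,6,7} 4  {3,4,6,7} 6  {3,5,6,7} 8  {4,5,6,7} 6
  5 to go: {0,1,3,5,7} 4  {0,1,3,6,7} 5  {1,2,3,5,7} 6  {1,3,4,6,7} 10  {1,3,5,6,7} 15  {2,3,5,6,7} 15  {2,4,5,6,7} 10  {3,4,5,6,7} 20
  6 to go: {0,1,2,3,5,7} 10  {0,1,3,4,6,7} 15  {0,1,3,5,6,7} 24  {1,2,3,5,6,7} 36  {1,3,4,5,6,7} 45  {2,3,4,5,6,7} 45
  if 0:x drops first: 126 orders
  if 2:z drops first: 84 orders
  if 4:b drops first: 70 orders
heap linearizations: 280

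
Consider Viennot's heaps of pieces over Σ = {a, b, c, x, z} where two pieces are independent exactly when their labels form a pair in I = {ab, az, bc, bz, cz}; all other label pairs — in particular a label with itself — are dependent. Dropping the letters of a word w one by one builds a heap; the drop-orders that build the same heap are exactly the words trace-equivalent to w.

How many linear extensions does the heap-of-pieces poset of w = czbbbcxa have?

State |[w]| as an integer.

drop 0:c onto floor
drop 1:z onto floor
drop 2:b onto floor
drop 3:b onto {2:b}
drop 4:b onto {3:b}
drop 5:c onto {0:c}
drop 6:x onto {1:z, 4:b, 5:c}
drop 7:a onto {6:x}
ground layer = {0:c, 1:z, 2:b}
drop-orders for the pieces not yet dropped (sum over which currently-grounded one goes next):
  1 to go: {7} 1
  2 to go: {6,7} 1
  3 to go: {1,6,7} 1  {4,6,7} 1  {5,6,7} 1
  4 to go: {0,5,6,7} 1  {1,4,6,7} 2  {1,5,6,7} 2  {3,4,6,7} 1  {4,5,6,7} 2
  5 to go: {0,1,5,6,7} 3  {0,4,5,6,7} 3  {1,3,4,6,7} 3  {1,4,5,6,7} 6  {2,3,4,6,7} 1  {3,4,5,6,7} 3
  6 to go: {0,1,4,5,6,7} 12  {0,3,4,5,6,7} 6  {1,2,3,4,6,7} 4  {1,3,4,5,6,7} 12  {2,3,4,5,6,7} 4
  if 0:c drops first: 20 orders
  if 1:z drops first: 10 orders
  if 2:b drops first: 30 orders
heap linearizations: 60

60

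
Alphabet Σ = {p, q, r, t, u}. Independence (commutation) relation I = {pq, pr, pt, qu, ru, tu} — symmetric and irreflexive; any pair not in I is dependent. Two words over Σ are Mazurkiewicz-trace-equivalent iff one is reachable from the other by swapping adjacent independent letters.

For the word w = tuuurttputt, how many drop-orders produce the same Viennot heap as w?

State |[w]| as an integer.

0(t) covers ∅
1(u) covers ∅
2(u) covers 1:u
3(u) covers 2:u
4(r) covers 0:t
5(t) covers 4:r
6(t) covers 5:t
7(p) covers 3:u
8(u) covers 7:p
9(t) covers 6:t
10(t) covers 9:t
floor of heap: 0:t, 1:u
completions by unplaced set U, small U first (add the entries for U minus each lowest piece of U):
  |U|=1: {8}:1  {10}:1
  |U|=2: {7,8}:1  {8,10}:2  {9,10}:1
  |U|=3: {3,7,8}:1  {6,9,10}:1  {7,8,10}:3  {8,9,10}:3
  |U|=4: {2,3,7,8}:1  {3,7,8,10}:4  {5,6,9,10}:1  {6,8,9,10}:4  {7,8,9,10}:6
  |U|=5: {1,2,3,7,8}:1  {2,3,7,8,10}:5  {3,7,8,9,10}:10  {4,5,6,9,10}:1  {5,6,8,9,10}:5  {6,7,8,9,10}:10
  |U|=6: {0,4,5,6,9,10}:1  {1,2,3,7,8,10}:6  {2,3,7,8,9,10}:15  {3,6,7,8,9,10}:20  {4,5,6,8,9,10}:6  {5,6,7,8,9,10}:15
  |U|=7: {0,4,5,6,8,9,10}:7  {1,2,3,7,8,9,10}:21  {2,3,6,7,8,9,10}:35  {3,5,6,7,8,9,10}:35  {4,5,6,7,8,9,10}:21
  |U|=8: {0,4,5,6,7,8,9,10}:28  {1,2,3,6,7,8,9,10}:56  {2,3,5,6,7,8,9,10}:70  {3,4,5,6,7,8,9,10}:56
  |U|=9: {0,3,4,5,6,7,8,9,10}:84  {1,2,3,5,6,7,8,9,10}:126  {2,3,4,5,6,7,8,9,10}:126
  start at 0(t): 252
  start at 1(u): 210
sum over floor = 462

462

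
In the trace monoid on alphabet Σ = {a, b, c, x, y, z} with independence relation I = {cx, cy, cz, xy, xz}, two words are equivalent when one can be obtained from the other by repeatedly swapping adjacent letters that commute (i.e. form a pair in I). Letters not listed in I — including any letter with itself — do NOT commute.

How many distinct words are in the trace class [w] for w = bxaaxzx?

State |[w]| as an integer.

piece 0:b — minimal
piece 1:x rests on {0:b}
piece 2:a rests on {1:x}
piece 3:a rests on {2:a}
piece 4:x rests on {3:a}
piece 5:z rests on {3:a}
piece 6:x rests on {4:x}
minimal pieces: {0:b}
ways to finish when only these pieces remain (= sum over removing one remaining piece with nothing left below it):
  1 left: {5}→1  {6}→1
  2 left: {4,6}→1  {5,6}→2
  3 left: {4,5,6}→3
  4 left: {3,4,5,6}→3
  5 left: {2,3,4,5,6}→3
  placing 0:b first → 3 extensions

3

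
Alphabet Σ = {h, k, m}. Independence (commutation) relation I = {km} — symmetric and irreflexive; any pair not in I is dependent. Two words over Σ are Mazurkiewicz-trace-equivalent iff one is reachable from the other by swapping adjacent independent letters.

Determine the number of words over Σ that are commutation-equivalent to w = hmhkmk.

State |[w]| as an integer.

piece 0:h — minimal
piece 1:m rests on {0:h}
piece 2:h rests on {1:m}
piece 3:k rests on {2:h}
piece 4:m rests on {2:h}
piece 5:k rests on {3:k}
minimal pieces: {0:h}
ways to finish when only these pieces remain (= sum over removing one remaining piece with nothing left below it):
  1 left: {4}→1  {5}→1
  2 left: {3,5}→1  {4,5}→2
  3 left: {3,4,5}→3
  4 left: {2,3,4,5}→3
  placing 0:h first → 3 extensions

3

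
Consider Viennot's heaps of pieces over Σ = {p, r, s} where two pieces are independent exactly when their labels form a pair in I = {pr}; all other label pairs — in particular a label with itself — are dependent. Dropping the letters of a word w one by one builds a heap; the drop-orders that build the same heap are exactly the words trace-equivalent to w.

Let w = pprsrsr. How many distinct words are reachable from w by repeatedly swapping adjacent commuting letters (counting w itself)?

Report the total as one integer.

#0=p has no predecessor
#1=p depends on [0:p]
#2=r has no predecessor
#3=s depends on [1:p, 2:r]
#4=r depends on [3:s]
#5=s depends on [4:r]
#6=r depends on [5:s]
sources: [0:p, 2:r]
N(rest) = Σ N(rest − s) over sources s of rest; N(one piece) = 1:
  size 1 → [6]=1
  size 2 → [5,6]=1
  size 3 → [4,5,6]=1
  size 4 → [3,4,5,6]=1
  size 5 → [1,3,4,5,6]=1  [2,3,4,5,6]=1
  first=0(p) contributes 2
  first=2(r) contributes 1
|[w]| = 3

3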